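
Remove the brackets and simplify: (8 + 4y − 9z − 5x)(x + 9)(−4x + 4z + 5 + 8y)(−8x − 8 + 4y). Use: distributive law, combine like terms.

−1144x^3 + 2800x^2 + 4300x^2y − 1176x^2z − 112xz + 5004xyz + 904x − 4580xy − 4240xy^2 + 936z + 3564yz − 2880 − 4608y + 720y^2 + 528x^3y − 480x^2y^2 + 512x^2yz − 224xy^2z + 128xy^3 − 2016y^2z + 1152y^3 − 128x^3z + 288x^2z^2 + 2880xz^2 − 144xyz^2 + 2592z^2 − 1296yz^2 − 160x^4

(8 + 4y − 9z − 5x)(x + 9)(−4x + 4z + 5 + 8y)(−8x − 8 + 4y)
= (8x + 72 + 4xy + 36y − 9xz − 81z − 5x^2 − 45x)(−4x + 4z + 5 + 8y)(−8x − 8 + 4y)    [distributive law]
= (−37x + 72 + 4xy + 36y − 9xz − 81z − 5x^2)(−4x + 4z + 5 + 8y)(−8x − 8 + 4y)    [combine like terms]
= (148x^2 − 148xz − 185x − 296xy − 288x + 288z + 360 + 576y − 16x^2y + 16xyz + 20xy + 32xy^2 − 144xy + 144yz + 180y + 288y^2 + 36x^2z − 36xz^2 − 45xz − 72xyz + 324xz − 324z^2 − 405z − 648yz + 20x^3 − 20x^2z − 25x^2 − 40x^2y)(−8x − 8 + 4y)    [distributive law]
= (123x^2 + 131xz − 473x − 420xy − 117z + 360 + 756y − 56x^2y − 56xyz + 32xy^2 − 504yz + 288y^2 + 16x^2z − 36xz^2 − 324z^2 + 20x^3)(−8x − 8 + 4y)    [combine like terms]
= −984x^3 − 984x^2 + 492x^2y − 1048x^2z − 1048xz + 524xyz + 3784x^2 + 3784x − 1892xy + 3360x^2y + 3360xy − 1680xy^2 + 936xz + 936z − 468yz − 2880x − 2880 + 1440y − 6048xy − 6048y + 3024y^2 + 448x^3y + 448x^2y − 224x^2y^2 + 448x^2yz + 448xyz − 224xy^2z − 256x^2y^2 − 256xy^2 + 128xy^3 + 4032xyz + 4032yz − 2016y^2z − 2304xy^2 − 2304y^2 + 1152y^3 − 128x^3z − 128x^2z + 64x^2yz + 288x^2z^2 + 288xz^2 − 144xyz^2 + 2592xz^2 + 2592z^2 − 1296yz^2 − 160x^4 − 160x^3 + 80x^3y    [distributive law]
= −1144x^3 + 2800x^2 + 4300x^2y − 1176x^2z − 112xz + 5004xyz + 904x − 4580xy − 4240xy^2 + 936z + 3564yz − 2880 − 4608y + 720y^2 + 528x^3y − 480x^2y^2 + 512x^2yz − 224xy^2z + 128xy^3 − 2016y^2z + 1152y^3 − 128x^3z + 288x^2z^2 + 2880xz^2 − 144xyz^2 + 2592z^2 − 1296yz^2 − 160x^4    [combine like terms]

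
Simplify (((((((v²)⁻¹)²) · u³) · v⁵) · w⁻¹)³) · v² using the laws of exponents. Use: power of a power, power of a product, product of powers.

u⁹v⁵w⁻³

(((((((v²)⁻¹)²) · u³) · v⁵) · w⁻¹)³) · v²
= (((((((v²)⁻¹)²) · u³) · v⁵)³) · ((w⁻¹)³)) · v²    [power of a product]
= (((((((v²)⁻¹)²) · u³)³) · ((v⁵)³)) · ((w⁻¹)³)) · v²    [power of a product]
= (((((((v²)⁻¹)²)³) · ((u³)³)) · ((v⁵)³)) · ((w⁻¹)³)) · v²    [power of a product]
= ((((((v²)⁻¹)⁶) · ((u³)³)) · ((v⁵)³)) · ((w⁻¹)³)) · v²    [power of a power]
= (((((v²)⁻⁶) · ((u³)³)) · ((v⁵)³)) · ((w⁻¹)³)) · v²    [power of a power]
= (((v⁻¹² · ((u³)³)) · ((v⁵)³)) · ((w⁻¹)³)) · v²    [power of a power]
= (((v⁻¹² · u⁹) · ((v⁵)³)) · ((w⁻¹)³)) · v²    [power of a power]
= (((v⁻¹² · u⁹) · v¹⁵) · ((w⁻¹)³)) · v²    [power of a power]
= (((v⁻¹² · u⁹) · v¹⁵) · w⁻³) · v²    [power of a power]
= u⁹v⁵w⁻³    [product of powers]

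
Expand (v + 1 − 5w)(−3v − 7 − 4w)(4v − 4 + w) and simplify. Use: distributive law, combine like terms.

(v + 1 − 5w)(−3v − 7 − 4w)(4v − 4 + w)
= (−3v² − 7v − 4vw − 3v − 7 − 4w + 15vw + 35w + 20w²)(4v − 4 + w)    [distributive law]
= (−3v² − 10v + 11vw − 7 + 31w + 20w²)(4v − 4 + w)    [combine like terms]
= −12v³ + 12v² − 3v²w − 40v² + 40v − 10vw + 44v²w − 44vw + 11vw² − 28v + 28 − 7w + 124vw − 124w + 31w² + 80vw² − 80w² + 20w³    [distributive law]
= −12v³ − 28v² + 41v²w + 12v + 70vw + 91vw² + 28 − 131w − 49w² + 20w³    [combine like terms]

−12v³ − 28v² + 41v²w + 12v + 70vw + 91vw² + 28 − 131w − 49w² + 20w³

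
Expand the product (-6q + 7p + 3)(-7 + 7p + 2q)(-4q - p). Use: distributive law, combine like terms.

(-6q + 7p + 3)(-7 + 7p + 2q)(-4q - p)
= (42q - 42pq - 12q² - 49p + 49p² + 14pq - 21 + 21p + 6q)(-4q - p)    [distributive law]
= (48q - 28pq - 12q² - 28p + 49p² - 21)(-4q - p)    [combine like terms]
= -192q² - 48pq + 112pq² + 28p²q + 48q³ + 12pq² + 112pq + 28p² - 196p²q - 49p³ + 84q + 21p    [distributive law]
= -192q² + 64pq + 124pq² - 168p²q + 48q³ + 28p² - 49p³ + 84q + 21p    [combine like terms]

-192q² + 64pq + 124pq² - 168p²q + 48q³ + 28p² - 49p³ + 84q + 21p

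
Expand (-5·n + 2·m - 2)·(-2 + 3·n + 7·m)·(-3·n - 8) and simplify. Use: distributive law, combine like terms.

(-5·n + 2·m - 2)·(-2 + 3·n + 7·m)·(-3·n - 8)
= (10·n - 15·n^2 - 35·m·n - 4·m + 6·m·n + 14·m^2 + 4 - 6·n - 14·m)·(-3·n - 8)    [distributive law]
= (4·n - 15·n^2 - 29·m·n - 18·m + 14·m^2 + 4)·(-3·n - 8)    [combine like terms]
= -12·n^2 - 32·n + 45·n^3 + 120·n^2 + 87·m·n^2 + 232·m·n + 54·m·n + 144·m - 42·m^2·n - 112·m^2 - 12·n - 32    [distributive law]
= 108·n^2 - 44·n + 45·n^3 + 87·m·n^2 + 286·m·n + 144·m - 42·m^2·n - 112·m^2 - 32    [combine like terms]

108·n^2 - 44·n + 45·n^3 + 87·m·n^2 + 286·m·n + 144·m - 42·m^2·n - 112·m^2 - 32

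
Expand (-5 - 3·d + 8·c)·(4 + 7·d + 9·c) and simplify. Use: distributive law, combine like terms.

-20 - 47·d - 13·c - 21·d^2 + 29·c·d + 72·c^2

(-5 - 3·d + 8·c)·(4 + 7·d + 9·c)
= -20 - 35·d - 45·c - 12·d - 21·d^2 - 27·c·d + 32·c + 56·c·d + 72·c^2    [distributive law]
= -20 - 47·d - 13·c - 21·d^2 + 29·c·d + 72·c^2    [combine like terms]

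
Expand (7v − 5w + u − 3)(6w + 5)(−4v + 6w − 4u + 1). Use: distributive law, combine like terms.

−168v^2w + 372vw^2 − 192uvw + 424vw − 140v^2 − 160uv + 95v − 180w^3 + 156uw^2 − 288w^2 + 208uw − 133w − 24u^2w − 20u^2 + 65u − 15

(7v − 5w + u − 3)(6w + 5)(−4v + 6w − 4u + 1)
= (42vw + 35v − 30w^2 − 25w + 6uw + 5u − 18w − 15)(−4v + 6w − 4u + 1)    [distributive law]
= (42vw + 35v − 30w^2 − 43w + 6uw + 5u − 15)(−4v + 6w − 4u + 1)    [combine like terms]
= −168v^2w + 252vw^2 − 168uvw + 42vw − 140v^2 + 210vw − 140uv + 35v + 120vw^2 − 180w^3 + 120uw^2 − 30w^2 + 172vw − 258w^2 + 172uw − 43w − 24uvw + 36uw^2 − 24u^2w + 6uw − 20uv + 30uw − 20u^2 + 5u + 60v − 90w + 60u − 15    [distributive law]
= −168v^2w + 372vw^2 − 192uvw + 424vw − 140v^2 − 160uv + 95v − 180w^3 + 156uw^2 − 288w^2 + 208uw − 133w − 24u^2w − 20u^2 + 65u − 15    [combine like terms]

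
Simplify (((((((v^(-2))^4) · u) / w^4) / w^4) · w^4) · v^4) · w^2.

(((((((v^(-2))^4) · u) / w^4) / w^4) · w^4) · v^4) · w^2
= (((((v^(-8) · u) / w^4) / w^4) · w^4) · v^4) · w^2    [power of a power]
= uv^(-4)w^(-2)    [quotient of powers; product of powers]

uv^(-4)w^(-2)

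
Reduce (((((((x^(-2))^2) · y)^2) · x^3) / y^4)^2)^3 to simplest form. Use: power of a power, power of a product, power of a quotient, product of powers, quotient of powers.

x^(-30)y^(-12)

(((((((x^(-2))^2) · y)^2) · x^3) / y^4)^2)^3
= ((((((x^(-2))^2) · y)^2) · x^3) / y^4)^6    [power of a power]
= ((((((x^(-2))^2) · y)^2) · x^3)^6) / ((y^4)^6)    [power of a quotient]
= ((((((x^(-2))^2) · y)^2)^6) · ((x^3)^6)) / ((y^4)^6)    [power of a product]
= (((((x^(-2))^2) · y)^12) · ((x^3)^6)) / ((y^4)^6)    [power of a power]
= (((((x^(-2))^2)^12) · (y^12)) · ((x^3)^6)) / ((y^4)^6)    [power of a product]
= ((((x^(-2))^24) · (y^12)) · ((x^3)^6)) / ((y^4)^6)    [power of a power]
= ((x^(-48) · (y^12)) · ((x^3)^6)) / ((y^4)^6)    [power of a power]
= ((x^(-48) · y^12) · x^18) / ((y^4)^6)    [power of a power]
= ((x^(-48) · y^12) · x^18) / y^24    [power of a power]
= x^(-30)y^(-12)    [quotient of powers; product of powers]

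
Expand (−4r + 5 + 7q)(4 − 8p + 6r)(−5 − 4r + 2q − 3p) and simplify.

−150r + 64r^2 − 294qr − 42pr − 56pr^2 + 162pqr − 96p^2r + 96r^3 − 216qr^2 − 100 − 100q + 140p + 116pq + 120p^2 + 56q^2 − 112pq^2 + 168p^2q + 84q^2r

(−4r + 5 + 7q)(4 − 8p + 6r)(−5 − 4r + 2q − 3p)
= (−16r + 32pr − 24r^2 + 20 − 40p + 30r + 28q − 56pq + 42qr)(−5 − 4r + 2q − 3p)    [distributive law]
= (14r + 32pr − 24r^2 + 20 − 40p + 28q − 56pq + 42qr)(−5 − 4r + 2q − 3p)    [combine like terms]
= −70r − 56r^2 + 28qr − 42pr − 160pr − 128pr^2 + 64pqr − 96p^2r + 120r^2 + 96r^3 − 48qr^2 + 72pr^2 − 100 − 80r + 40q − 60p + 200p + 160pr − 80pq + 120p^2 − 140q − 112qr + 56q^2 − 84pq + 280pq + 224pqr − 112pq^2 + 168p^2q − 210qr − 168qr^2 + 84q^2r − 126pqr    [distributive law]
= −150r + 64r^2 − 294qr − 42pr − 56pr^2 + 162pqr − 96p^2r + 96r^3 − 216qr^2 − 100 − 100q + 140p + 116pq + 120p^2 + 56q^2 − 112pq^2 + 168p^2q + 84q^2r    [combine like terms]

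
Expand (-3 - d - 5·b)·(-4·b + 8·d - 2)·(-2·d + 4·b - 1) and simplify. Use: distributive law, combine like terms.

-96·b·d + 68·b² + 2·b + 52·d² + 10·d - 6 + 40·b·d² - 184·b²·d + 16·d³ + 80·b³

(-3 - d - 5·b)·(-4·b + 8·d - 2)·(-2·d + 4·b - 1)
= (12·b - 24·d + 6 + 4·b·d - 8·d² + 2·d + 20·b² - 40·b·d + 10·b)·(-2·d + 4·b - 1)    [distributive law]
= (22·b - 22·d + 6 - 36·b·d - 8·d² + 20·b²)·(-2·d + 4·b - 1)    [combine like terms]
= -44·b·d + 88·b² - 22·b + 44·d² - 88·b·d + 22·d - 12·d + 24·b - 6 + 72·b·d² - 144·b²·d + 36·b·d + 16·d³ - 32·b·d² + 8·d² - 40·b²·d + 80·b³ - 20·b²    [distributive law]
= -96·b·d + 68·b² + 2·b + 52·d² + 10·d - 6 + 40·b·d² - 184·b²·d + 16·d³ + 80·b³    [combine like terms]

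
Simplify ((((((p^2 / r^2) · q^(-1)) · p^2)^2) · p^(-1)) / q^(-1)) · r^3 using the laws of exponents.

p^7·q^(-1)·r^(-1)

((((((p^2 / r^2) · q^(-1)) · p^2)^2) · p^(-1)) / q^(-1)) · r^3
= ((((((p^2 / r^2) · q^(-1))^2) · ((p^2)^2)) · p^(-1)) / q^(-1)) · r^3    [power of a product]
= ((((((p^2 / r^2)^2) · ((q^(-1))^2)) · ((p^2)^2)) · p^(-1)) / q^(-1)) · r^3    [power of a product]
= (((((((p^2)^2) / ((r^2)^2)) · ((q^(-1))^2)) · ((p^2)^2)) · p^(-1)) / q^(-1)) · r^3    [power of a quotient]
= (((((p^4 / ((r^2)^2)) · ((q^(-1))^2)) · ((p^2)^2)) · p^(-1)) / q^(-1)) · r^3    [power of a power]
= (((((p^4 / r^4) · ((q^(-1))^2)) · ((p^2)^2)) · p^(-1)) / q^(-1)) · r^3    [power of a power]
= (((((p^4 / r^4) · q^(-2)) · ((p^2)^2)) · p^(-1)) / q^(-1)) · r^3    [power of a power]
= (((((p^4 / r^4) · q^(-2)) · p^4) · p^(-1)) / q^(-1)) · r^3    [power of a power]
= p^7·q^(-1)·r^(-1)    [quotient of powers; product of powers]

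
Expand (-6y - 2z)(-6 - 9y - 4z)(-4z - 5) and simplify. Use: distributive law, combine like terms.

-354yz - 180y - 216y^2z - 270y^2 - 168yz^2 - 88z^2 - 60z - 32z^3

(-6y - 2z)(-6 - 9y - 4z)(-4z - 5)
= (36y + 54y^2 + 24yz + 12z + 18yz + 8z^2)(-4z - 5)    [distributive law]
= (36y + 54y^2 + 42yz + 12z + 8z^2)(-4z - 5)    [combine like terms]
= -144yz - 180y - 216y^2z - 270y^2 - 168yz^2 - 210yz - 48z^2 - 60z - 32z^3 - 40z^2    [distributive law]
= -354yz - 180y - 216y^2z - 270y^2 - 168yz^2 - 88z^2 - 60z - 32z^3    [combine like terms]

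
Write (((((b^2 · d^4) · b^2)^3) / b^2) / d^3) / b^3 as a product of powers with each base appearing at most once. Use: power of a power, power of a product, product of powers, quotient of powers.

b^7·d^9

(((((b^2 · d^4) · b^2)^3) / b^2) / d^3) / b^3
= (((((b^2 · d^4)^3) · ((b^2)^3)) / b^2) / d^3) / b^3    [power of a product]
= ((((((b^2)^3) · ((d^4)^3)) · ((b^2)^3)) / b^2) / d^3) / b^3    [power of a product]
= ((((b^6 · ((d^4)^3)) · ((b^2)^3)) / b^2) / d^3) / b^3    [power of a power]
= ((((b^6 · d^12) · ((b^2)^3)) / b^2) / d^3) / b^3    [power of a power]
= ((((b^6 · d^12) · b^6) / b^2) / d^3) / b^3    [power of a power]
= b^7·d^9    [quotient of powers; product of powers]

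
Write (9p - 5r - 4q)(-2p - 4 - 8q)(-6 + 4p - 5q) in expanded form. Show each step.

(9p - 5r - 4q)(-2p - 4 - 8q)(-6 + 4p - 5q)
= (-18p^2 - 36p - 72pq + 10pr + 20r + 40qr + 8pq + 16q + 32q^2)(-6 + 4p - 5q)    [distributive law]
= (-18p^2 - 36p - 64pq + 10pr + 20r + 40qr + 16q + 32q^2)(-6 + 4p - 5q)    [combine like terms]
= 108p^2 - 72p^3 + 90p^2q + 216p - 144p^2 + 180pq + 384pq - 256p^2q + 320pq^2 - 60pr + 40p^2r - 50pqr - 120r + 80pr - 100qr - 240qr + 160pqr - 200q^2r - 96q + 64pq - 80q^2 - 192q^2 + 128pq^2 - 160q^3    [distributive law]
= -36p^2 - 72p^3 - 166p^2q + 216p + 628pq + 448pq^2 + 20pr + 40p^2r + 110pqr - 120r - 340qr - 200q^2r - 96q - 272q^2 - 160q^3    [combine like terms]

-36p^2 - 72p^3 - 166p^2q + 216p + 628pq + 448pq^2 + 20pr + 40p^2r + 110pqr - 120r - 340qr - 200q^2r - 96q - 272q^2 - 160q^3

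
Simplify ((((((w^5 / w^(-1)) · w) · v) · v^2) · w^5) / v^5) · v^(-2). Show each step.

v^(-4)w^12

((((((w^5 / w^(-1)) · w) · v) · v^2) · w^5) / v^5) · v^(-2)
= (((((w^6 · w) · v) · v^2) · w^5) / v^5) · v^(-2)    [quotient of powers]
= ((((w^7 · v) · v^2) · w^5) / v^5) · v^(-2)    [product of powers]
= v^(-4)w^12    [quotient of powers; product of powers]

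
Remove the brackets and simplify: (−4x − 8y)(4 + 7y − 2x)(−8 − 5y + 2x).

128x + 112xy − 96x^2 − 52xy^2 − 64x^2y + 16x^3 + 256y + 608y^2 + 280y^3

(−4x − 8y)(4 + 7y − 2x)(−8 − 5y + 2x)
= (−16x − 28xy + 8x^2 − 32y − 56y^2 + 16xy)(−8 − 5y + 2x)    [distributive law]
= (−16x − 12xy + 8x^2 − 32y − 56y^2)(−8 − 5y + 2x)    [combine like terms]
= 128x + 80xy − 32x^2 + 96xy + 60xy^2 − 24x^2y − 64x^2 − 40x^2y + 16x^3 + 256y + 160y^2 − 64xy + 448y^2 + 280y^3 − 112xy^2    [distributive law]
= 128x + 112xy − 96x^2 − 52xy^2 − 64x^2y + 16x^3 + 256y + 608y^2 + 280y^3    [combine like terms]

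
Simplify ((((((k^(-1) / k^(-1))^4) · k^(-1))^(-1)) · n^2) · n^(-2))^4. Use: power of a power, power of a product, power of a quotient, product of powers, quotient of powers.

k^4

((((((k^(-1) / k^(-1))^4) · k^(-1))^(-1)) · n^2) · n^(-2))^4
= ((((((k^(-1) / k^(-1))^4) · k^(-1))^(-1)) · n^2)^4) · ((n^(-2))^4)    [power of a product]
= ((((((k^(-1) / k^(-1))^4) · k^(-1))^(-1))^4) · ((n^2)^4)) · ((n^(-2))^4)    [power of a product]
= (((((k^(-1) / k^(-1))^4) · k^(-1))^(-4)) · ((n^2)^4)) · ((n^(-2))^4)    [power of a power]
= (((((k^(-1) / k^(-1))^4)^(-4)) · ((k^(-1))^(-4))) · ((n^2)^4)) · ((n^(-2))^4)    [power of a product]
= ((((k^(-1) / k^(-1))^(-16)) · ((k^(-1))^(-4))) · ((n^2)^4)) · ((n^(-2))^4)    [power of a power]
= (((((k^(-1))^(-16)) / ((k^(-1))^(-16))) · ((k^(-1))^(-4))) · ((n^2)^4)) · ((n^(-2))^4)    [power of a quotient]
= (((k^16 / ((k^(-1))^(-16))) · ((k^(-1))^(-4))) · ((n^2)^4)) · ((n^(-2))^4)    [power of a power]
= (((k^16 / k^16) · ((k^(-1))^(-4))) · ((n^2)^4)) · ((n^(-2))^4)    [power of a power]
= ((k^0 · ((k^(-1))^(-4))) · ((n^2)^4)) · ((n^(-2))^4)    [quotient of powers]
= ((k^0 · k^4) · ((n^2)^4)) · ((n^(-2))^4)    [power of a power]
= (k^4 · ((n^2)^4)) · ((n^(-2))^4)    [product of powers]
= (k^4 · n^8) · ((n^(-2))^4)    [power of a power]
= (k^4 · n^8) · n^(-8)    [power of a power]
= k^4    [product of powers]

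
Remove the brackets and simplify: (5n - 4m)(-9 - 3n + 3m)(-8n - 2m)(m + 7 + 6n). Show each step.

-2130mn^2 + 2520n^2 + 3000n^3 - 336m^2n - 1386mn - 996mn^3 + 720n^4 + 66m^2n^2 + 186m^3n + 96m^3 - 504m^2 + 24m^4

(5n - 4m)(-9 - 3n + 3m)(-8n - 2m)(m + 7 + 6n)
= (-45n - 15n^2 + 15mn + 36m + 12mn - 12m^2)(-8n - 2m)(m + 7 + 6n)    [distributive law]
= (-45n - 15n^2 + 27mn + 36m - 12m^2)(-8n - 2m)(m + 7 + 6n)    [combine like terms]
= (360n^2 + 90mn + 120n^3 + 30mn^2 - 216mn^2 - 54m^2n - 288mn - 72m^2 + 96m^2n + 24m^3)(m + 7 + 6n)    [distributive law]
= (360n^2 - 198mn + 120n^3 - 186mn^2 + 42m^2n - 72m^2 + 24m^3)(m + 7 + 6n)    [combine like terms]
= 360mn^2 + 2520n^2 + 2160n^3 - 198m^2n - 1386mn - 1188mn^2 + 120mn^3 + 840n^3 + 720n^4 - 186m^2n^2 - 1302mn^2 - 1116mn^3 + 42m^3n + 294m^2n + 252m^2n^2 - 72m^3 - 504m^2 - 432m^2n + 24m^4 + 168m^3 + 144m^3n    [distributive law]
= -2130mn^2 + 2520n^2 + 3000n^3 - 336m^2n - 1386mn - 996mn^3 + 720n^4 + 66m^2n^2 + 186m^3n + 96m^3 - 504m^2 + 24m^4    [combine like terms]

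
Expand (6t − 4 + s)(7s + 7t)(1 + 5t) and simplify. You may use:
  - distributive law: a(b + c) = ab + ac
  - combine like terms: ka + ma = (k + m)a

(6t − 4 + s)(7s + 7t)(1 + 5t)
= (42st + 42t^2 − 28s − 28t + 7s^2 + 7st)(1 + 5t)    [distributive law]
= (49st + 42t^2 − 28s − 28t + 7s^2)(1 + 5t)    [combine like terms]
= 49st + 245st^2 + 42t^2 + 210t^3 − 28s − 140st − 28t − 140t^2 + 7s^2 + 35s^2t    [distributive law]
= −91st + 245st^2 − 98t^2 + 210t^3 − 28s − 28t + 7s^2 + 35s^2t    [combine like terms]

−91st + 245st^2 − 98t^2 + 210t^3 − 28s − 28t + 7s^2 + 35s^2t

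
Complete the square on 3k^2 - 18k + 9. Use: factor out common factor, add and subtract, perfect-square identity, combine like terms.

3(k - 3)^2 - 18

3k^2 - 18k + 9
= 3(k^2 - 6k) + 9    [factor out 3 from the k-terms]
= 3(k^2 - 6k + 9 - 9) + 9    [add and subtract 9 inside the bracket]
= 3(k - 3)^2 - 27 + 9    [perfect-square identity]
= 3(k - 3)^2 - 18    [combine constants]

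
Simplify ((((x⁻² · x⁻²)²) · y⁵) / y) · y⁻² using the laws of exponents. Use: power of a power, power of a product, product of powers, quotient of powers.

x⁻⁸y²

((((x⁻² · x⁻²)²) · y⁵) / y) · y⁻²
= (((((x⁻²)²) · ((x⁻²)²)) · y⁵) / y) · y⁻²    [power of a product]
= (((x⁻⁴ · ((x⁻²)²)) · y⁵) / y) · y⁻²    [power of a power]
= (((x⁻⁴ · x⁻⁴) · y⁵) / y) · y⁻²    [power of a power]
= ((x⁻⁸ · y⁵) / y) · y⁻²    [product of powers]
= x⁻⁸y²    [quotient of powers; product of powers]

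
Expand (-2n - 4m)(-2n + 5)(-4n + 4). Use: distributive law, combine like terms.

(-2n - 4m)(-2n + 5)(-4n + 4)
= (4n^2 - 10n + 8mn - 20m)(-4n + 4)    [distributive law]
= -16n^3 + 16n^2 + 40n^2 - 40n - 32mn^2 + 32mn + 80mn - 80m    [distributive law]
= -16n^3 + 56n^2 - 40n - 32mn^2 + 112mn - 80m    [combine like terms]

-16n^3 + 56n^2 - 40n - 32mn^2 + 112mn - 80m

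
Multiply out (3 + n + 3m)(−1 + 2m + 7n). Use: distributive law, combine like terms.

(3 + n + 3m)(−1 + 2m + 7n)
= −3 + 6m + 21n − n + 2mn + 7n^2 − 3m + 6m^2 + 21mn    [distributive law]
= −3 + 3m + 20n + 23mn + 7n^2 + 6m^2    [combine like terms]

−3 + 3m + 20n + 23mn + 7n^2 + 6m^2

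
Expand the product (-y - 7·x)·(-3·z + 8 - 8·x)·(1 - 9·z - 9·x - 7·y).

(-y - 7·x)·(-3·z + 8 - 8·x)·(1 - 9·z - 9·x - 7·y)
= (3·y·z - 8·y + 8·x·y + 21·x·z - 56·x + 56·x^2)·(1 - 9·z - 9·x - 7·y)    [distributive law]
= 3·y·z - 27·y·z^2 - 27·x·y·z - 21·y^2·z - 8·y + 72·y·z + 72·x·y + 56·y^2 + 8·x·y - 72·x·y·z - 72·x^2·y - 56·x·y^2 + 21·x·z - 189·x·z^2 - 189·x^2·z - 147·x·y·z - 56·x + 504·x·z + 504·x^2 + 392·x·y + 56·x^2 - 504·x^2·z - 504·x^3 - 392·x^2·y    [distributive law]
= 75·y·z - 27·y·z^2 - 246·x·y·z - 21·y^2·z - 8·y + 472·x·y + 56·y^2 - 464·x^2·y - 56·x·y^2 + 525·x·z - 189·x·z^2 - 693·x^2·z - 56·x + 560·x^2 - 504·x^3    [combine like terms]

75·y·z - 27·y·z^2 - 246·x·y·z - 21·y^2·z - 8·y + 472·x·y + 56·y^2 - 464·x^2·y - 56·x·y^2 + 525·x·z - 189·x·z^2 - 693·x^2·z - 56·x + 560·x^2 - 504·x^3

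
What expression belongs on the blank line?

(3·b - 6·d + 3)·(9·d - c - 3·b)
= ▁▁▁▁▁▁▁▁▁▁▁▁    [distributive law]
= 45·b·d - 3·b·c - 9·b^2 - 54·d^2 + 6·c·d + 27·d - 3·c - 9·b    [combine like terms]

Applying distributive law to the line above:

27·b·d - 3·b·c - 9·b^2 - 54·d^2 + 6·c·d + 18·b·d + 27·d - 3·c - 9·b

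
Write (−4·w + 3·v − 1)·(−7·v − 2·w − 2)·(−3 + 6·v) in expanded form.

−6·v·w + 132·v²·w − 24·w² + 48·v·w² − 30·w + 69·v² − 126·v³ + 9·v − 6

(−4·w + 3·v − 1)·(−7·v − 2·w − 2)·(−3 + 6·v)
= (28·v·w + 8·w² + 8·w − 21·v² − 6·v·w − 6·v + 7·v + 2·w + 2)·(−3 + 6·v)    [distributive law]
= (22·v·w + 8·w² + 10·w − 21·v² + v + 2)·(−3 + 6·v)    [combine like terms]
= −66·v·w + 132·v²·w − 24·w² + 48·v·w² − 30·w + 60·v·w + 63·v² − 126·v³ − 3·v + 6·v² − 6 + 12·v    [distributive law]
= −6·v·w + 132·v²·w − 24·w² + 48·v·w² − 30·w + 69·v² − 126·v³ + 9·v − 6    [combine like terms]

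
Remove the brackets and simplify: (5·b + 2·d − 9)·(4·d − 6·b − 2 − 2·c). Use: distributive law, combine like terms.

8·b·d − 30·b^2 + 44·b − 10·b·c + 8·d^2 − 40·d − 4·c·d + 18 + 18·c

(5·b + 2·d − 9)·(4·d − 6·b − 2 − 2·c)
= 20·b·d − 30·b^2 − 10·b − 10·b·c + 8·d^2 − 12·b·d − 4·d − 4·c·d − 36·d + 54·b + 18 + 18·c    [distributive law]
= 8·b·d − 30·b^2 + 44·b − 10·b·c + 8·d^2 − 40·d − 4·c·d + 18 + 18·c    [combine like terms]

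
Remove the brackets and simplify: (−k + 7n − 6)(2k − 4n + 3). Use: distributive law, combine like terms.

−2k² + 18kn − 15k − 28n² + 45n − 18

(−k + 7n − 6)(2k − 4n + 3)
= −2k² + 4kn − 3k + 14kn − 28n² + 21n − 12k + 24n − 18    [distributive law]
= −2k² + 18kn − 15k − 28n² + 45n − 18    [combine like terms]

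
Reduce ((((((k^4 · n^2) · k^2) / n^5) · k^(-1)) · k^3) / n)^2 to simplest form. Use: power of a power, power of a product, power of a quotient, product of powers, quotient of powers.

k^16n^(-8)

((((((k^4 · n^2) · k^2) / n^5) · k^(-1)) · k^3) / n)^2
= ((((((k^4 · n^2) · k^2) / n^5) · k^(-1)) · k^3)^2) / (n^2)    [power of a quotient]
= ((((((k^4 · n^2) · k^2) / n^5) · k^(-1))^2) · ((k^3)^2)) / (n^2)    [power of a product]
= ((((((k^4 · n^2) · k^2) / n^5)^2) · ((k^(-1))^2)) · ((k^3)^2)) / (n^2)    [power of a product]
= ((((((k^4 · n^2) · k^2)^2) / ((n^5)^2)) · ((k^(-1))^2)) · ((k^3)^2)) / (n^2)    [power of a quotient]
= ((((((k^4 · n^2)^2) · ((k^2)^2)) / ((n^5)^2)) · ((k^(-1))^2)) · ((k^3)^2)) / (n^2)    [power of a product]
= (((((((k^4)^2) · ((n^2)^2)) · ((k^2)^2)) / ((n^5)^2)) · ((k^(-1))^2)) · ((k^3)^2)) / (n^2)    [power of a product]
= (((((k^8 · ((n^2)^2)) · ((k^2)^2)) / ((n^5)^2)) · ((k^(-1))^2)) · ((k^3)^2)) / (n^2)    [power of a power]
= (((((k^8 · n^4) · ((k^2)^2)) / ((n^5)^2)) · ((k^(-1))^2)) · ((k^3)^2)) / (n^2)    [power of a power]
= (((((k^8 · n^4) · k^4) / ((n^5)^2)) · ((k^(-1))^2)) · ((k^3)^2)) / (n^2)    [power of a power]
= (((((k^8 · n^4) · k^4) / n^10) · ((k^(-1))^2)) · ((k^3)^2)) / (n^2)    [power of a power]
= (((((k^8 · n^4) · k^4) / n^10) · k^(-2)) · ((k^3)^2)) / (n^2)    [power of a power]
= (((((k^8 · n^4) · k^4) / n^10) · k^(-2)) · k^6) / (n^2)    [power of a power]
= k^16n^(-8)    [quotient of powers; product of powers]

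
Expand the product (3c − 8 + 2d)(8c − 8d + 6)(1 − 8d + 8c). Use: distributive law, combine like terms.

−344c^2 − 256c^2d + 192c^3 + 968cd − 64cd^2 − 430c + 460d − 624d^2 − 48 + 128d^3

(3c − 8 + 2d)(8c − 8d + 6)(1 − 8d + 8c)
= (24c^2 − 24cd + 18c − 64c + 64d − 48 + 16cd − 16d^2 + 12d)(1 − 8d + 8c)    [distributive law]
= (24c^2 − 8cd − 46c + 76d − 48 − 16d^2)(1 − 8d + 8c)    [combine like terms]
= 24c^2 − 192c^2d + 192c^3 − 8cd + 64cd^2 − 64c^2d − 46c + 368cd − 368c^2 + 76d − 608d^2 + 608cd − 48 + 384d − 384c − 16d^2 + 128d^3 − 128cd^2    [distributive law]
= −344c^2 − 256c^2d + 192c^3 + 968cd − 64cd^2 − 430c + 460d − 624d^2 − 48 + 128d^3    [combine like terms]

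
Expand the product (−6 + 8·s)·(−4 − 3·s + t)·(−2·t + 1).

−54·t + 24 + 36·s·t − 14·s + 12·t² + 48·s²·t − 24·s² − 16·s·t²

(−6 + 8·s)·(−4 − 3·s + t)·(−2·t + 1)
= (24 + 18·s − 6·t − 32·s − 24·s² + 8·s·t)·(−2·t + 1)    [distributive law]
= (24 − 14·s − 6·t − 24·s² + 8·s·t)·(−2·t + 1)    [combine like terms]
= −48·t + 24 + 28·s·t − 14·s + 12·t² − 6·t + 48·s²·t − 24·s² − 16·s·t² + 8·s·t    [distributive law]
= −54·t + 24 + 36·s·t − 14·s + 12·t² + 48·s²·t − 24·s² − 16·s·t²    [combine like terms]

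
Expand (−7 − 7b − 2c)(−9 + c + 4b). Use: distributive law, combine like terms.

(−7 − 7b − 2c)(−9 + c + 4b)
= 63 − 7c − 28b + 63b − 7bc − 28b^2 + 18c − 2c^2 − 8bc    [distributive law]
= 63 + 11c + 35b − 15bc − 28b^2 − 2c^2    [combine like terms]

63 + 11c + 35b − 15bc − 28b^2 − 2c^2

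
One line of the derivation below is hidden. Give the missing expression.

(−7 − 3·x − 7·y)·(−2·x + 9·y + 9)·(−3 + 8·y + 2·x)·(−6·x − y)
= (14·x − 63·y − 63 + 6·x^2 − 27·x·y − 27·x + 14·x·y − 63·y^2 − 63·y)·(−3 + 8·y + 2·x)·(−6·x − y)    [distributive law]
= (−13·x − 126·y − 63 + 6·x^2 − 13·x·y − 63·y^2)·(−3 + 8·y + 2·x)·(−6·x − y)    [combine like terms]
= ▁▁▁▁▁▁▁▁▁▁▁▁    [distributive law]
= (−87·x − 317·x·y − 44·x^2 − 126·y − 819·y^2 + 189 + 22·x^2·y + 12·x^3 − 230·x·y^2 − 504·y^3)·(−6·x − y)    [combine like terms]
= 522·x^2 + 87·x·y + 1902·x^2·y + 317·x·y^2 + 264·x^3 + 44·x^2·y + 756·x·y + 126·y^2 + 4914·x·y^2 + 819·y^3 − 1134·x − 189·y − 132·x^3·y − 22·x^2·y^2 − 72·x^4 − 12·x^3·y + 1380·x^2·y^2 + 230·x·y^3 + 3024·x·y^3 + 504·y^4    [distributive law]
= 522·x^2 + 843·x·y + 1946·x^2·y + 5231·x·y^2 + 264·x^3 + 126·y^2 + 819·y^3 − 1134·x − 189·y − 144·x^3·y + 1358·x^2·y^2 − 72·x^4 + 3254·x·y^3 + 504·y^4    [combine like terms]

By distributive law:

(39·x − 104·x·y − 26·x^2 + 378·y − 1008·y^2 − 252·x·y + 189 − 504·y − 126·x − 18·x^2 + 48·x^2·y + 12·x^3 + 39·x·y − 104·x·y^2 − 26·x^2·y + 189·y^2 − 504·y^3 − 126·x·y^2)·(−6·x − y)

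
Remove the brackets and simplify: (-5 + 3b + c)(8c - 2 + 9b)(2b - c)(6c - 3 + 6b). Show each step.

105bc^2 + 159bc - 927b^2c + 276c^3 - 186c^2 - 60b + 426b^2 + 30c - 774b^3 + 132b^2c^2 + 558b^3c - 150bc^3 + 324b^4 - 48c^4

(-5 + 3b + c)(8c - 2 + 9b)(2b - c)(6c - 3 + 6b)
= (-40c + 10 - 45b + 24bc - 6b + 27b^2 + 8c^2 - 2c + 9bc)(2b - c)(6c - 3 + 6b)    [distributive law]
= (-42c + 10 - 51b + 33bc + 27b^2 + 8c^2)(2b - c)(6c - 3 + 6b)    [combine like terms]
= (-84bc + 42c^2 + 20b - 10c - 102b^2 + 51bc + 66b^2c - 33bc^2 + 54b^3 - 27b^2c + 16bc^2 - 8c^3)(6c - 3 + 6b)    [distributive law]
= (-33bc + 42c^2 + 20b - 10c - 102b^2 + 39b^2c - 17bc^2 + 54b^3 - 8c^3)(6c - 3 + 6b)    [combine like terms]
= -198bc^2 + 99bc - 198b^2c + 252c^3 - 126c^2 + 252bc^2 + 120bc - 60b + 120b^2 - 60c^2 + 30c - 60bc - 612b^2c + 306b^2 - 612b^3 + 234b^2c^2 - 117b^2c + 234b^3c - 102bc^3 + 51bc^2 - 102b^2c^2 + 324b^3c - 162b^3 + 324b^4 - 48c^4 + 24c^3 - 48bc^3    [distributive law]
= 105bc^2 + 159bc - 927b^2c + 276c^3 - 186c^2 - 60b + 426b^2 + 30c - 774b^3 + 132b^2c^2 + 558b^3c - 150bc^3 + 324b^4 - 48c^4    [combine like terms]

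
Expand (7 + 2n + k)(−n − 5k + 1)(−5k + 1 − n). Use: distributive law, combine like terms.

48kn − 12n + 3n^2 + 165k^2 − 69k + 7 + 21kn^2 + 2n^3 + 60k^2n + 25k^3

(7 + 2n + k)(−n − 5k + 1)(−5k + 1 − n)
= (−7n − 35k + 7 − 2n^2 − 10kn + 2n − kn − 5k^2 + k)(−5k + 1 − n)    [distributive law]
= (−5n − 34k + 7 − 2n^2 − 11kn − 5k^2)(−5k + 1 − n)    [combine like terms]
= 25kn − 5n + 5n^2 + 170k^2 − 34k + 34kn − 35k + 7 − 7n + 10kn^2 − 2n^2 + 2n^3 + 55k^2n − 11kn + 11kn^2 + 25k^3 − 5k^2 + 5k^2n    [distributive law]
= 48kn − 12n + 3n^2 + 165k^2 − 69k + 7 + 21kn^2 + 2n^3 + 60k^2n + 25k^3    [combine like terms]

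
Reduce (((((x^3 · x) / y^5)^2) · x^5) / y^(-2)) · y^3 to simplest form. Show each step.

x^13y^(-5)

(((((x^3 · x) / y^5)^2) · x^5) / y^(-2)) · y^3
= (((((x^3 · x)^2) / ((y^5)^2)) · x^5) / y^(-2)) · y^3    [power of a quotient]
= ((((((x^3)^2) · (x^2)) / ((y^5)^2)) · x^5) / y^(-2)) · y^3    [power of a product]
= ((((x^6 · (x^2)) / ((y^5)^2)) · x^5) / y^(-2)) · y^3    [power of a power]
= (((x^8 / ((y^5)^2)) · x^5) / y^(-2)) · y^3    [product of powers]
= (((x^8 / y^10) · x^5) / y^(-2)) · y^3    [power of a power]
= x^13y^(-5)    [quotient of powers; product of powers]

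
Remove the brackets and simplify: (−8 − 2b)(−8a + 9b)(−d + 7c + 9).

(−8 − 2b)(−8a + 9b)(−d + 7c + 9)
= (64a − 72b + 16ab − 18b²)(−d + 7c + 9)    [distributive law]
= −64ad + 448ac + 576a + 72bd − 504bc − 648b − 16abd + 112abc + 144ab + 18b²d − 126b²c − 162b²    [distributive law]

−64ad + 448ac + 576a + 72bd − 504bc − 648b − 16abd + 112abc + 144ab + 18b²d − 126b²c − 162b²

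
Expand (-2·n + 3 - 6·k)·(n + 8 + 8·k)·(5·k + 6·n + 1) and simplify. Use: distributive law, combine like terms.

(-2·n + 3 - 6·k)·(n + 8 + 8·k)·(5·k + 6·n + 1)
= (-2·n^2 - 16·n - 16·k·n + 3·n + 24 + 24·k - 6·k·n - 48·k - 48·k^2)·(5·k + 6·n + 1)    [distributive law]
= (-2·n^2 - 13·n - 22·k·n + 24 - 24·k - 48·k^2)·(5·k + 6·n + 1)    [combine like terms]
= -10·k·n^2 - 12·n^3 - 2·n^2 - 65·k·n - 78·n^2 - 13·n - 110·k^2·n - 132·k·n^2 - 22·k·n + 120·k + 144·n + 24 - 120·k^2 - 144·k·n - 24·k - 240·k^3 - 288·k^2·n - 48·k^2    [distributive law]
= -142·k·n^2 - 12·n^3 - 80·n^2 - 231·k·n + 131·n - 398·k^2·n + 96·k + 24 - 168·k^2 - 240·k^3    [combine like terms]

-142·k·n^2 - 12·n^3 - 80·n^2 - 231·k·n + 131·n - 398·k^2·n + 96·k + 24 - 168·k^2 - 240·k^3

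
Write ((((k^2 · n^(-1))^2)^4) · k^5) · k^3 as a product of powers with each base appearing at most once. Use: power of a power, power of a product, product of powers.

k^24n^(-8)

((((k^2 · n^(-1))^2)^4) · k^5) · k^3
= (((k^2 · n^(-1))^8) · k^5) · k^3    [power of a power]
= ((((k^2)^8) · ((n^(-1))^8)) · k^5) · k^3    [power of a product]
= ((k^16 · ((n^(-1))^8)) · k^5) · k^3    [power of a power]
= ((k^16 · n^(-8)) · k^5) · k^3    [power of a power]
= k^24n^(-8)    [product of powers]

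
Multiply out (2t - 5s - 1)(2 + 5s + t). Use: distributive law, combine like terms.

3t + 5st + 2t² - 15s - 25s² - 2

(2t - 5s - 1)(2 + 5s + t)
= 4t + 10st + 2t² - 10s - 25s² - 5st - 2 - 5s - t    [distributive law]
= 3t + 5st + 2t² - 15s - 25s² - 2    [combine like terms]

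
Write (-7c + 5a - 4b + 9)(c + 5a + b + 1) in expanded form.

(-7c + 5a - 4b + 9)(c + 5a + b + 1)
= -7c^2 - 35ac - 7bc - 7c + 5ac + 25a^2 + 5ab + 5a - 4bc - 20ab - 4b^2 - 4b + 9c + 45a + 9b + 9    [distributive law]
= -7c^2 - 30ac - 11bc + 2c + 25a^2 - 15ab + 50a - 4b^2 + 5b + 9    [combine like terms]

-7c^2 - 30ac - 11bc + 2c + 25a^2 - 15ab + 50a - 4b^2 + 5b + 9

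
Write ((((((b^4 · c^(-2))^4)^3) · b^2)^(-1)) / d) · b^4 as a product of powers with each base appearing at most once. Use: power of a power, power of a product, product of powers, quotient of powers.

b^(-46)·c^24·d^(-1)

((((((b^4 · c^(-2))^4)^3) · b^2)^(-1)) / d) · b^4
= ((((((b^4 · c^(-2))^4)^3)^(-1)) · ((b^2)^(-1))) / d) · b^4    [power of a product]
= (((((b^4 · c^(-2))^4)^(-3)) · ((b^2)^(-1))) / d) · b^4    [power of a power]
= ((((b^4 · c^(-2))^(-12)) · ((b^2)^(-1))) / d) · b^4    [power of a power]
= (((((b^4)^(-12)) · ((c^(-2))^(-12))) · ((b^2)^(-1))) / d) · b^4    [power of a product]
= (((b^(-48) · ((c^(-2))^(-12))) · ((b^2)^(-1))) / d) · b^4    [power of a power]
= (((b^(-48) · c^24) · ((b^2)^(-1))) / d) · b^4    [power of a power]
= (((b^(-48) · c^24) · b^(-2)) / d) · b^4    [power of a power]
= b^(-46)·c^24·d^(-1)    [quotient of powers; product of powers]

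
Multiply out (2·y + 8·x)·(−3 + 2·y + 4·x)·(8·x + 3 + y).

−18·y + 6·y^2 + 56·x·y^2 + 4·y^3 + 224·x^2·y − 96·x^2 − 72·x + 256·x^3

(2·y + 8·x)·(−3 + 2·y + 4·x)·(8·x + 3 + y)
= (−6·y + 4·y^2 + 8·x·y − 24·x + 16·x·y + 32·x^2)·(8·x + 3 + y)    [distributive law]
= (−6·y + 4·y^2 + 24·x·y − 24·x + 32·x^2)·(8·x + 3 + y)    [combine like terms]
= −48·x·y − 18·y − 6·y^2 + 32·x·y^2 + 12·y^2 + 4·y^3 + 192·x^2·y + 72·x·y + 24·x·y^2 − 192·x^2 − 72·x − 24·x·y + 256·x^3 + 96·x^2 + 32·x^2·y    [distributive law]
= −18·y + 6·y^2 + 56·x·y^2 + 4·y^3 + 224·x^2·y − 96·x^2 − 72·x + 256·x^3    [combine like terms]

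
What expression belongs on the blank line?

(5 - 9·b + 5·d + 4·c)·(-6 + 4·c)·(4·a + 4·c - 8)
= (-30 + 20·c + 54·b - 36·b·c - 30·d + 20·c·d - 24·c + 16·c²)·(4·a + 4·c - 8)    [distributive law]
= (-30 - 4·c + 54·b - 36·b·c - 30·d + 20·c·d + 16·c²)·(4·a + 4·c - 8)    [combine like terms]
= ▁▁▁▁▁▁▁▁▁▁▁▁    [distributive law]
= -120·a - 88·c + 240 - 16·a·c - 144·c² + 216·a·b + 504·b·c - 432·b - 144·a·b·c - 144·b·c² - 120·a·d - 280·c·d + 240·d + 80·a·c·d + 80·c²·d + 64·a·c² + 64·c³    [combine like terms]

After distributive law, the bracketed line is:

-120·a - 120·c + 240 - 16·a·c - 16·c² + 32·c + 216·a·b + 216·b·c - 432·b - 144·a·b·c - 144·b·c² + 288·b·c - 120·a·d - 120·c·d + 240·d + 80·a·c·d + 80·c²·d - 160·c·d + 64·a·c² + 64·c³ - 128·c²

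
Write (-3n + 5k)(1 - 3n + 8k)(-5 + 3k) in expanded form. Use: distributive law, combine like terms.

15n + 186kn - 45n^2 + 27kn^2 - 117k^2n - 25k - 185k^2 + 120k^3

(-3n + 5k)(1 - 3n + 8k)(-5 + 3k)
= (-3n + 9n^2 - 24kn + 5k - 15kn + 40k^2)(-5 + 3k)    [distributive law]
= (-3n + 9n^2 - 39kn + 5k + 40k^2)(-5 + 3k)    [combine like terms]
= 15n - 9kn - 45n^2 + 27kn^2 + 195kn - 117k^2n - 25k + 15k^2 - 200k^2 + 120k^3    [distributive law]
= 15n + 186kn - 45n^2 + 27kn^2 - 117k^2n - 25k - 185k^2 + 120k^3    [combine like terms]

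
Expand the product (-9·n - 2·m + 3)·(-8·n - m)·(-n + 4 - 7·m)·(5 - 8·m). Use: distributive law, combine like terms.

(-9·n - 2·m + 3)·(-8·n - m)·(-n + 4 - 7·m)·(5 - 8·m)
= (72·n^2 + 9·m·n + 16·m·n + 2·m^2 - 24·n - 3·m)·(-n + 4 - 7·m)·(5 - 8·m)    [distributive law]
= (72·n^2 + 25·m·n + 2·m^2 - 24·n - 3·m)·(-n + 4 - 7·m)·(5 - 8·m)    [combine like terms]
= (-72·n^3 + 288·n^2 - 504·m·n^2 - 25·m·n^2 + 100·m·n - 175·m^2·n - 2·m^2·n + 8·m^2 - 14·m^3 + 24·n^2 - 96·n + 168·m·n + 3·m·n - 12·m + 21·m^2)·(5 - 8·m)    [distributive law]
= (-72·n^3 + 312·n^2 - 529·m·n^2 + 271·m·n - 177·m^2·n + 29·m^2 - 14·m^3 - 96·n - 12·m)·(5 - 8·m)    [combine like terms]
= -360·n^3 + 576·m·n^3 + 1560·n^2 - 2496·m·n^2 - 2645·m·n^2 + 4232·m^2·n^2 + 1355·m·n - 2168·m^2·n - 885·m^2·n + 1416·m^3·n + 145·m^2 - 232·m^3 - 70·m^3 + 112·m^4 - 480·n + 768·m·n - 60·m + 96·m^2    [distributive law]
= -360·n^3 + 576·m·n^3 + 1560·n^2 - 5141·m·n^2 + 4232·m^2·n^2 + 2123·m·n - 3053·m^2·n + 1416·m^3·n + 241·m^2 - 302·m^3 + 112·m^4 - 480·n - 60·m    [combine like terms]

-360·n^3 + 576·m·n^3 + 1560·n^2 - 5141·m·n^2 + 4232·m^2·n^2 + 2123·m·n - 3053·m^2·n + 1416·m^3·n + 241·m^2 - 302·m^3 + 112·m^4 - 480·n - 60·m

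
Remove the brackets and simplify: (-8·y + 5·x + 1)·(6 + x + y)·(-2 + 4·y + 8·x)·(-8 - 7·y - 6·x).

(-8·y + 5·x + 1)·(6 + x + y)·(-2 + 4·y + 8·x)·(-8 - 7·y - 6·x)
= (-48·y - 8·x·y - 8·y^2 + 30·x + 5·x^2 + 5·x·y + 6 + x + y)·(-2 + 4·y + 8·x)·(-8 - 7·y - 6·x)    [distributive law]
= (-47·y - 3·x·y - 8·y^2 + 31·x + 5·x^2 + 6)·(-2 + 4·y + 8·x)·(-8 - 7·y - 6·x)    [combine like terms]
= (94·y - 188·y^2 - 376·x·y + 6·x·y - 12·x·y^2 - 24·x^2·y + 16·y^2 - 32·y^3 - 64·x·y^2 - 62·x + 124·x·y + 248·x^2 - 10·x^2 + 20·x^2·y + 40·x^3 - 12 + 24·y + 48·x)·(-8 - 7·y - 6·x)    [distributive law]
= (118·y - 172·y^2 - 246·x·y - 76·x·y^2 - 4·x^2·y - 32·y^3 - 14·x + 238·x^2 + 40·x^3 - 12)·(-8 - 7·y - 6·x)    [combine like terms]
= -944·y - 826·y^2 - 708·x·y + 1376·y^2 + 1204·y^3 + 1032·x·y^2 + 1968·x·y + 1722·x·y^2 + 1476·x^2·y + 608·x·y^2 + 532·x·y^3 + 456·x^2·y^2 + 32·x^2·y + 28·x^2·y^2 + 24·x^3·y + 256·y^3 + 224·y^4 + 192·x·y^3 + 112·x + 98·x·y + 84·x^2 - 1904·x^2 - 1666·x^2·y - 1428·x^3 - 320·x^3 - 280·x^3·y - 240·x^4 + 96 + 84·y + 72·x    [distributive law]
= -860·y + 550·y^2 + 1358·x·y + 1460·y^3 + 3362·x·y^2 - 158·x^2·y + 724·x·y^3 + 484·x^2·y^2 - 256·x^3·y + 224·y^4 + 184·x - 1820·x^2 - 1748·x^3 - 240·x^4 + 96    [combine like terms]

-860·y + 550·y^2 + 1358·x·y + 1460·y^3 + 3362·x·y^2 - 158·x^2·y + 724·x·y^3 + 484·x^2·y^2 - 256·x^3·y + 224·y^4 + 184·x - 1820·x^2 - 1748·x^3 - 240·x^4 + 96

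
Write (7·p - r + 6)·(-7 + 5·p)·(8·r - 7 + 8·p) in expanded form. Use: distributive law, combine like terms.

-61·p·r - 203·p - 397·p^2 + 240·p^2·r + 280·p^3 + 56·r^2 - 385·r - 40·p·r^2 + 294

(7·p - r + 6)·(-7 + 5·p)·(8·r - 7 + 8·p)
= (-49·p + 35·p^2 + 7·r - 5·p·r - 42 + 30·p)·(8·r - 7 + 8·p)    [distributive law]
= (-19·p + 35·p^2 + 7·r - 5·p·r - 42)·(8·r - 7 + 8·p)    [combine like terms]
= -152·p·r + 133·p - 152·p^2 + 280·p^2·r - 245·p^2 + 280·p^3 + 56·r^2 - 49·r + 56·p·r - 40·p·r^2 + 35·p·r - 40·p^2·r - 336·r + 294 - 336·p    [distributive law]
= -61·p·r - 203·p - 397·p^2 + 240·p^2·r + 280·p^3 + 56·r^2 - 385·r - 40·p·r^2 + 294    [combine like terms]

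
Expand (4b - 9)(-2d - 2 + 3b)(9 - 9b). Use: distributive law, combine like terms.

-234bd + 72b^2d - 477b + 423b^2 - 108b^3 + 162d + 162

(4b - 9)(-2d - 2 + 3b)(9 - 9b)
= (-8bd - 8b + 12b^2 + 18d + 18 - 27b)(9 - 9b)    [distributive law]
= (-8bd - 35b + 12b^2 + 18d + 18)(9 - 9b)    [combine like terms]
= -72bd + 72b^2d - 315b + 315b^2 + 108b^2 - 108b^3 + 162d - 162bd + 162 - 162b    [distributive law]
= -234bd + 72b^2d - 477b + 423b^2 - 108b^3 + 162d + 162    [combine like terms]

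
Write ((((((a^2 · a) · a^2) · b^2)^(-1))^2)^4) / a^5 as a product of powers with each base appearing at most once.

a^(-45)b^(-16)

((((((a^2 · a) · a^2) · b^2)^(-1))^2)^4) / a^5
= (((((a^2 · a) · a^2) · b^2)^(-1))^8) / a^5    [power of a power]
= ((((a^2 · a) · a^2) · b^2)^(-8)) / a^5    [power of a power]
= ((((a^2 · a) · a^2)^(-8)) · ((b^2)^(-8))) / a^5    [power of a product]
= ((((a^2 · a)^(-8)) · ((a^2)^(-8))) · ((b^2)^(-8))) / a^5    [power of a product]
= (((((a^2)^(-8)) · (a^(-8))) · ((a^2)^(-8))) · ((b^2)^(-8))) / a^5    [power of a product]
= (((a^(-16) · (a^(-8))) · ((a^2)^(-8))) · ((b^2)^(-8))) / a^5    [power of a power]
= ((a^(-24) · ((a^2)^(-8))) · ((b^2)^(-8))) / a^5    [product of powers]
= ((a^(-24) · a^(-16)) · ((b^2)^(-8))) / a^5    [power of a power]
= (a^(-40) · ((b^2)^(-8))) / a^5    [product of powers]
= (a^(-40) · b^(-16)) / a^5    [power of a power]
= a^(-45)b^(-16)    [quotient of powers]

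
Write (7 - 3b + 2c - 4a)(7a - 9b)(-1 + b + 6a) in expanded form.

(7 - 3b + 2c - 4a)(7a - 9b)(-1 + b + 6a)
= (49a - 63b - 21ab + 27b^2 + 14ac - 18bc - 28a^2 + 36ab)(-1 + b + 6a)    [distributive law]
= (49a - 63b + 15ab + 27b^2 + 14ac - 18bc - 28a^2)(-1 + b + 6a)    [combine like terms]
= -49a + 49ab + 294a^2 + 63b - 63b^2 - 378ab - 15ab + 15ab^2 + 90a^2b - 27b^2 + 27b^3 + 162ab^2 - 14ac + 14abc + 84a^2c + 18bc - 18b^2c - 108abc + 28a^2 - 28a^2b - 168a^3    [distributive law]
= -49a - 344ab + 322a^2 + 63b - 90b^2 + 177ab^2 + 62a^2b + 27b^3 - 14ac - 94abc + 84a^2c + 18bc - 18b^2c - 168a^3    [combine like terms]

-49a - 344ab + 322a^2 + 63b - 90b^2 + 177ab^2 + 62a^2b + 27b^3 - 14ac - 94abc + 84a^2c + 18bc - 18b^2c - 168a^3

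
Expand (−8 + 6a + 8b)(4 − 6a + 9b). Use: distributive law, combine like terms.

−32 + 72a − 40b − 36a^2 + 6ab + 72b^2

(−8 + 6a + 8b)(4 − 6a + 9b)
= −32 + 48a − 72b + 24a − 36a^2 + 54ab + 32b − 48ab + 72b^2    [distributive law]
= −32 + 72a − 40b − 36a^2 + 6ab + 72b^2    [combine like terms]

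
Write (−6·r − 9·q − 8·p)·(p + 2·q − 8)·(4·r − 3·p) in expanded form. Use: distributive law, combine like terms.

−24·p·r² − 14·p²·r − 48·q·r² − 64·p·q·r + 192·r² + 112·p·r + 75·p²·q − 72·q²·r + 54·p·q² + 288·q·r − 216·p·q + 24·p³ − 192·p²

(−6·r − 9·q − 8·p)·(p + 2·q − 8)·(4·r − 3·p)
= (−6·p·r − 12·q·r + 48·r − 9·p·q − 18·q² + 72·q − 8·p² − 16·p·q + 64·p)·(4·r − 3·p)    [distributive law]
= (−6·p·r − 12·q·r + 48·r − 25·p·q − 18·q² + 72·q − 8·p² + 64·p)·(4·r − 3·p)    [combine like terms]
= −24·p·r² + 18·p²·r − 48·q·r² + 36·p·q·r + 192·r² − 144·p·r − 100·p·q·r + 75·p²·q − 72·q²·r + 54·p·q² + 288·q·r − 216·p·q − 32·p²·r + 24·p³ + 256·p·r − 192·p²    [distributive law]
= −24·p·r² − 14·p²·r − 48·q·r² − 64·p·q·r + 192·r² + 112·p·r + 75·p²·q − 72·q²·r + 54·p·q² + 288·q·r − 216·p·q + 24·p³ − 192·p²    [combine like terms]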